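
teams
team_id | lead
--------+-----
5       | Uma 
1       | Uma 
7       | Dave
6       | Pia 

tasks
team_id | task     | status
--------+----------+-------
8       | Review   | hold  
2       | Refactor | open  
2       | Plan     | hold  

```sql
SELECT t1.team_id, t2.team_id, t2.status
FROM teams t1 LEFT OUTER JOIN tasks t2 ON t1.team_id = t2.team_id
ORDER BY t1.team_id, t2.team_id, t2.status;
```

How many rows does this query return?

4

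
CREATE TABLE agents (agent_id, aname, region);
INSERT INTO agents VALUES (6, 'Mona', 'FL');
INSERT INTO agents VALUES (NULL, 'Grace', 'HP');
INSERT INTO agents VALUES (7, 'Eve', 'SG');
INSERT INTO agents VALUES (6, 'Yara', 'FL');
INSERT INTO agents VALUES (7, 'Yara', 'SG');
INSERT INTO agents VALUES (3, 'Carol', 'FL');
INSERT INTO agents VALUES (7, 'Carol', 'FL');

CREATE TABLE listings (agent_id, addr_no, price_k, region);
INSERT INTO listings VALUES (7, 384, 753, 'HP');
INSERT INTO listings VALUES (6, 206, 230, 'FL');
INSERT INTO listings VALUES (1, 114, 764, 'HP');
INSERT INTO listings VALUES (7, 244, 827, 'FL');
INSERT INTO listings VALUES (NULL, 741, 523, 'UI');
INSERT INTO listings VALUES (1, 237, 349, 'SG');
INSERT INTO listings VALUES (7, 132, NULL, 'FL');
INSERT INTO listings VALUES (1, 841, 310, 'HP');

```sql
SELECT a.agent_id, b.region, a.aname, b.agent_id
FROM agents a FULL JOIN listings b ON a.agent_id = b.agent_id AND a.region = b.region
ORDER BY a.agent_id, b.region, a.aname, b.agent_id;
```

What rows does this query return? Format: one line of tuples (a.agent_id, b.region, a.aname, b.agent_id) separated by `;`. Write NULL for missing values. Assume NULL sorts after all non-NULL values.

(3, NULL, Carol, NULL); (6, FL, Mona, 6); (6, FL, Yara, 6); (7, FL, Carol, 7); (7, FL, Carol, 7); (7, NULL, Eve, NULL); (7, NULL, Yara, NULL); (NULL, HP, NULL, 1); (NULL, HP, NULL, 1); (NULL, HP, NULL, 7); (NULL, SG, NULL, 1); (NULL, UI, NULL, NULL); (NULL, NULL, Grace, NULL)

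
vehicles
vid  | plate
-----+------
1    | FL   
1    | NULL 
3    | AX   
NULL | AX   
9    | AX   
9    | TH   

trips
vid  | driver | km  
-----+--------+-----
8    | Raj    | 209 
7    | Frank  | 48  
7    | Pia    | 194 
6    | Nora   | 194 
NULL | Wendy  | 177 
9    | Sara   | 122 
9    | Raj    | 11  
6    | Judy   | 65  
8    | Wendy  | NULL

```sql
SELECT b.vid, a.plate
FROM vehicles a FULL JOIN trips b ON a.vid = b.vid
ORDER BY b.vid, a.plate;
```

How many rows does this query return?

15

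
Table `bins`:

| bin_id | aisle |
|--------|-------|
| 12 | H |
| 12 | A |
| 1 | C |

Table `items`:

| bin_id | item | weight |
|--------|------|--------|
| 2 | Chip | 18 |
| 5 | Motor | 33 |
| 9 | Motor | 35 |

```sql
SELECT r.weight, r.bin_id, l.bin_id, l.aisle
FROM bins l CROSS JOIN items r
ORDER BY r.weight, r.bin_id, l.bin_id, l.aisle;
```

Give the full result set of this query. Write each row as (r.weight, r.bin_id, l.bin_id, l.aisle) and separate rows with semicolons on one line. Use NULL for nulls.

CROSS JOIN pairs every row of `bins` with every row of `items`: 3 × 3 = 9 rows.

(18, 2, 1, C); (18, 2, 12, A); (18, 2, 12, H); (33, 5, 1, C); (33, 5, 12, A); (33, 5, 12, H); (35, 9, 1, C); (35, 9, 12, A); (35, 9, 12, H)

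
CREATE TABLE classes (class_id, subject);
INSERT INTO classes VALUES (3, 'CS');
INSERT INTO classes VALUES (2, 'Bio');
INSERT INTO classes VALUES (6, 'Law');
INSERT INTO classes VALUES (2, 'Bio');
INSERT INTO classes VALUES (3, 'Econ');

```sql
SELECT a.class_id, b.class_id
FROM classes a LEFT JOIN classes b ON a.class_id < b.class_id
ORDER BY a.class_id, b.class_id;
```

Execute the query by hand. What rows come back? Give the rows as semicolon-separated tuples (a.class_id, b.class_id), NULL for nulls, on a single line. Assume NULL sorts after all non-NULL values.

LEFT JOIN keeps every row from `classes a`; unmatched rows get NULL for `classes b`'s columns.
Matching on a.class_id < b.class_id.
- a (class_id=3) pairs with 1 row(s) of b.
- a (class_id=2) pairs with 3 row(s) of b.
- a (class_id=6) has no partner → padded with NULL.
- a (class_id=2) pairs with 3 row(s) of b.
- a (class_id=3) pairs with 1 row(s) of b.
After projecting and ordering:
a.class_id | b.class_id
2 | 3
2 | 3
2 | 3
2 | 3
2 | 6
2 | 6
3 | 6
3 | 6
6 | NULL

(2, 3); (2, 3); (2, 3); (2, 3); (2, 6); (2, 6); (3, 6); (3, 6); (6, NULL)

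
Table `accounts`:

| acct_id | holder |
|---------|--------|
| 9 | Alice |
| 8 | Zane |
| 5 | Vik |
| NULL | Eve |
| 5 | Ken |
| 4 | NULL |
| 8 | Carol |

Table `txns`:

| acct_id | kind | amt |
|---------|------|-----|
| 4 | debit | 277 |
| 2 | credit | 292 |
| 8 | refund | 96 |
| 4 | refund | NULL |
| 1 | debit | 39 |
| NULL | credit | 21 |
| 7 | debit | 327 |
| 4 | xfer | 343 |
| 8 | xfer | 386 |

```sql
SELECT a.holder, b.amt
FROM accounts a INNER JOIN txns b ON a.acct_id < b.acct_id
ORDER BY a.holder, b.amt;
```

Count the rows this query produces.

INNER JOIN keeps only pairs where the ON condition holds.
Matching on a.acct_id < b.acct_id. A NULL in a compared column never satisfies the condition.
Matched pairs: 9.
Total: 9 rows.

9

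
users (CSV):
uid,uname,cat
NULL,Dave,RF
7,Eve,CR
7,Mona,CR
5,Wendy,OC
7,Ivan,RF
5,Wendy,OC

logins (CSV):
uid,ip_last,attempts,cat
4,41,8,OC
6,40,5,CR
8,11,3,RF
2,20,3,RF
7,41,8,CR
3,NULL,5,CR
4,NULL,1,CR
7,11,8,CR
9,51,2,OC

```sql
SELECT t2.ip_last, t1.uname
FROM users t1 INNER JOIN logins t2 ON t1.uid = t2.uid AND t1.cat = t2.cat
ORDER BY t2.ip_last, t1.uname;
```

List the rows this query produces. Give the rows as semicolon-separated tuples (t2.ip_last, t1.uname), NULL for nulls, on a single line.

INNER JOIN keeps only pairs where the ON condition holds.
Matching on t1.uid = t2.uid AND t1.cat = t2.cat. A NULL in a compared column never satisfies the condition.
- t1 row (uid=NULL, cat=RF): no match → dropped.
- t1 row (uid=7, cat=CR): matches 2 t2 row(s) → 2 output row(s).
- t1 row (uid=7, cat=CR): matches 2 t2 row(s) → 2 output row(s).
- t1 row (uid=5, cat=OC): no match → dropped.
- t1 row (uid=7, cat=RF): no match → dropped.
- t1 row (uid=5, cat=OC): no match → dropped.
After projecting and ordering:
t2.ip_last | t1.uname
11 | Eve
11 | Mona
41 | Eve
41 | Mona

(11, Eve); (11, Mona); (41, Eve); (41, Mona)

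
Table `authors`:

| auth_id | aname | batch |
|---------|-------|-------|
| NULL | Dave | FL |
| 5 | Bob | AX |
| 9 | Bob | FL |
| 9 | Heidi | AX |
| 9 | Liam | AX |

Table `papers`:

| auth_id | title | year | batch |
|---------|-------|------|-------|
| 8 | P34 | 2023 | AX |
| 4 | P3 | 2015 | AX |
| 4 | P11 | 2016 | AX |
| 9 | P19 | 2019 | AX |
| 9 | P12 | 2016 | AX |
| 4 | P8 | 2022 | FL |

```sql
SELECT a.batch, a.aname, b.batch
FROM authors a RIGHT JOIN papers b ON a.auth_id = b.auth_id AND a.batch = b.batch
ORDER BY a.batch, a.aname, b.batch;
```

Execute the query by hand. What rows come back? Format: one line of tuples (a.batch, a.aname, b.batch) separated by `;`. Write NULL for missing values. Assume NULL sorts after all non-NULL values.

RIGHT JOIN keeps every row from `papers`; unmatched rows get NULL for `authors`'s columns.
Matching on a.auth_id = b.auth_id AND a.batch = b.batch. A NULL in a compared column never satisfies the condition.
- a row (auth_id=NULL, batch=FL): no match.
- a row (auth_id=5, batch=AX): no match.
- a row (auth_id=9, batch=FL): no match.
- a row (auth_id=9, batch=AX): matches 2 b row(s) → 2 output row(s).
- a row (auth_id=9, batch=AX): matches 2 b row(s) → 2 output row(s).
- 4 b row(s) had no a match → kept, a columns NULL.
After projecting and ordering:
a.batch | a.aname | b.batch
AX | Heidi | AX
AX | Heidi | AX
AX | Liam | AX
AX | Liam | AX
NULL | NULL | AX
NULL | NULL | AX
NULL | NULL | AX
NULL | NULL | FL

(AX, Heidi, AX); (AX, Heidi, AX); (AX, Liam, AX); (AX, Liam, AX); (NULL, NULL, AX); (NULL, NULL, AX); (NULL, NULL, AX); (NULL, NULL, FL)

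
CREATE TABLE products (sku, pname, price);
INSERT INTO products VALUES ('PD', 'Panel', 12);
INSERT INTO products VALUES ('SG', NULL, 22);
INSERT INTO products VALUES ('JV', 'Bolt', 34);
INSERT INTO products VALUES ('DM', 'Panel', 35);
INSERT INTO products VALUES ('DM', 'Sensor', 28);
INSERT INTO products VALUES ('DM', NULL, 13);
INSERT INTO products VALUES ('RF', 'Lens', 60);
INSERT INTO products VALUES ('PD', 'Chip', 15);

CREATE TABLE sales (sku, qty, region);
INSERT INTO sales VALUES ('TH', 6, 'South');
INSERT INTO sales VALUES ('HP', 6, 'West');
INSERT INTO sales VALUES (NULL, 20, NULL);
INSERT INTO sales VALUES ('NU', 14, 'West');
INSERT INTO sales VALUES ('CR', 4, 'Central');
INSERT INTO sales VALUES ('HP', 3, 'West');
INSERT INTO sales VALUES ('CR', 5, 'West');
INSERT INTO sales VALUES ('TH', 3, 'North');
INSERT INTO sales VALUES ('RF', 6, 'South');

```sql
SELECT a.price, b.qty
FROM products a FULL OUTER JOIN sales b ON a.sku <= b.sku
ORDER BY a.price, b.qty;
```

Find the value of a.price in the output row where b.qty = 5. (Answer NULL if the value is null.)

FULL OUTER JOIN keeps every row from both sides; unmatched rows get NULL for the other side's columns.
Matching on a.sku <= b.sku. A NULL in a compared column never satisfies the condition.
- sku=PD: 3 matching b row(s), so 3 row(s) emitted.
- sku=SG: 2 matching b row(s), so 2 row(s) emitted.
- sku=JV: 4 matching b row(s), so 4 row(s) emitted.
- sku=DM: 6 matching b row(s), so 6 row(s) emitted.
- sku=DM: 6 matching b row(s), so 6 row(s) emitted.
- sku=DM: 6 matching b row(s), so 6 row(s) emitted.
- sku=RF: 3 matching b row(s), so 3 row(s) emitted.
- sku=PD: 3 matching b row(s), so 3 row(s) emitted.
- 3 row(s) from b found no a partner → padded with NULL.

NULL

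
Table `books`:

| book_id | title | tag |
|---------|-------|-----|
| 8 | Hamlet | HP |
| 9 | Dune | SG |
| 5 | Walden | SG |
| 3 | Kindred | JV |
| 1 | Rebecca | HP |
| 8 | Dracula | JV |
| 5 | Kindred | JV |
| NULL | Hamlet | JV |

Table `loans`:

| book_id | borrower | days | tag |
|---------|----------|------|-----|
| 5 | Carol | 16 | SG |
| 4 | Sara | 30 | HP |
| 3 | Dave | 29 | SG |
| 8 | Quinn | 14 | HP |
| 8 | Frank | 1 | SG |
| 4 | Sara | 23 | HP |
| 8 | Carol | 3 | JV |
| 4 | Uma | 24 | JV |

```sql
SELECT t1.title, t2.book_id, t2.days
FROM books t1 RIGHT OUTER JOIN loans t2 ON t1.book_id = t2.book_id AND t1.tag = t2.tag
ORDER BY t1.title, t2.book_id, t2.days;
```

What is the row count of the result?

8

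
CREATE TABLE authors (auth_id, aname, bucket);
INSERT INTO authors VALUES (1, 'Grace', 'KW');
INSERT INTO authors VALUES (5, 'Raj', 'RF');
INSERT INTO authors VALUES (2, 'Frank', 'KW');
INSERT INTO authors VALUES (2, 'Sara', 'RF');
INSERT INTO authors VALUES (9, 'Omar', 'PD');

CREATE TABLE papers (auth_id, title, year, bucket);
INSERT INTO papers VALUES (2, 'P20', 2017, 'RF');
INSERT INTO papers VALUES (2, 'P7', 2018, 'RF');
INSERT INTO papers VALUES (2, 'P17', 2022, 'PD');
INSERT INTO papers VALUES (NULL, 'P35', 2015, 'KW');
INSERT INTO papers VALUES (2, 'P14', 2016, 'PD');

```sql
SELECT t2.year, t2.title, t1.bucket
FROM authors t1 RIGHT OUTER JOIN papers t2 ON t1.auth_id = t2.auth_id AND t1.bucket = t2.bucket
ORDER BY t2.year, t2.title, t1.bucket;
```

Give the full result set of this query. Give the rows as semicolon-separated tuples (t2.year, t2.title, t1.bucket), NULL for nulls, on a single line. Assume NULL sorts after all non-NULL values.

(2015, P35, NULL); (2016, P14, NULL); (2017, P20, RF); (2018, P7, RF); (2022, P17, NULL)

RIGHT JOIN keeps every row from `papers`; unmatched rows get NULL for `authors`'s columns.
Matching on t1.auth_id = t2.auth_id AND t1.bucket = t2.bucket. A NULL in a compared column never satisfies the condition.
Matched pairs: 2; unmatched t2 rows kept: 3.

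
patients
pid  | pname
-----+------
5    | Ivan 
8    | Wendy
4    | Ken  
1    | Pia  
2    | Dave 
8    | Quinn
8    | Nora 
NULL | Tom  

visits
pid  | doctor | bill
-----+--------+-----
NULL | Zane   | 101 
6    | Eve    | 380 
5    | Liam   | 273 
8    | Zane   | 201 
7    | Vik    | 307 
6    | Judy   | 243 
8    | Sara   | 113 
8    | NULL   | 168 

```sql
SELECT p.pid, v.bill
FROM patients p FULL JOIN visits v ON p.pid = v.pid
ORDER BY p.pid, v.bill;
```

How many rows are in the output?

FULL OUTER JOIN keeps every row from both sides; unmatched rows get NULL for the other side's columns.
Matching on p.pid = v.pid. A NULL in a compared column never satisfies the condition.
Matched pairs: 10; unmatched p rows kept: 4; unmatched v rows kept: 4.
Total: 10 matched + 8 padded = 18 rows.

18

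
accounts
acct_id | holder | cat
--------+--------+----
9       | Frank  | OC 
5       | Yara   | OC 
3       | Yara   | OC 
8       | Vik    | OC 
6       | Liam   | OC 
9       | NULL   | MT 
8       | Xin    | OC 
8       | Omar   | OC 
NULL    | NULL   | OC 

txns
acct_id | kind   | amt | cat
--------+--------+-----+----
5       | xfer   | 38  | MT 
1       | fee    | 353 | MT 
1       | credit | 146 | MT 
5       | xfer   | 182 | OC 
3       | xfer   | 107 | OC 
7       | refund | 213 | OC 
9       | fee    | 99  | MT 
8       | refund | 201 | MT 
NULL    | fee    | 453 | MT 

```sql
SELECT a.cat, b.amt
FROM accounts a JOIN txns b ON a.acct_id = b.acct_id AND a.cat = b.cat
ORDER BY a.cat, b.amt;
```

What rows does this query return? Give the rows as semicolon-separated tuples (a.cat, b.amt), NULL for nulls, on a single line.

INNER JOIN keeps only pairs where the ON condition holds.
Matching on a.acct_id = b.acct_id AND a.cat = b.cat. A NULL in a compared column never satisfies the condition.
- a row (acct_id=9, cat=OC): no match → dropped.
- a row (acct_id=5, cat=OC): matches 1 b row(s) → 1 output row(s).
- a row (acct_id=3, cat=OC): matches 1 b row(s) → 1 output row(s).
- a row (acct_id=8, cat=OC): no match → dropped.
- a row (acct_id=6, cat=OC): no match → dropped.
- a row (acct_id=9, cat=MT): matches 1 b row(s) → 1 output row(s).
- a row (acct_id=8, cat=OC): no match → dropped.
- a row (acct_id=8, cat=OC): no match → dropped.
- a row (acct_id=NULL, cat=OC): no match → dropped.
After projecting and ordering:
a.cat | b.amt
MT | 99
OC | 107
OC | 182

(MT, 99); (OC, 107); (OC, 182)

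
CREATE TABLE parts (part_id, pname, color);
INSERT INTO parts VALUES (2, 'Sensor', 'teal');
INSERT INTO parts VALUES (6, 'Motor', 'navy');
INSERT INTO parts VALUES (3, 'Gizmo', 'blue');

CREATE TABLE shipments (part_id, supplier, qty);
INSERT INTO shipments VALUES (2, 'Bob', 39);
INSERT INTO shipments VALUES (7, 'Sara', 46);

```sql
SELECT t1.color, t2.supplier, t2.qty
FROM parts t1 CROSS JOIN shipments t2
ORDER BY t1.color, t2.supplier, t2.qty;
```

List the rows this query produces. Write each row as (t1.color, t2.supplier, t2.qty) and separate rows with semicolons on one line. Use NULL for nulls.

CROSS JOIN pairs every row of `parts` with every row of `shipments`: 3 × 2 = 6 rows.

(blue, Bob, 39); (blue, Sara, 46); (navy, Bob, 39); (navy, Sara, 46); (teal, Bob, 39); (teal, Sara, 46)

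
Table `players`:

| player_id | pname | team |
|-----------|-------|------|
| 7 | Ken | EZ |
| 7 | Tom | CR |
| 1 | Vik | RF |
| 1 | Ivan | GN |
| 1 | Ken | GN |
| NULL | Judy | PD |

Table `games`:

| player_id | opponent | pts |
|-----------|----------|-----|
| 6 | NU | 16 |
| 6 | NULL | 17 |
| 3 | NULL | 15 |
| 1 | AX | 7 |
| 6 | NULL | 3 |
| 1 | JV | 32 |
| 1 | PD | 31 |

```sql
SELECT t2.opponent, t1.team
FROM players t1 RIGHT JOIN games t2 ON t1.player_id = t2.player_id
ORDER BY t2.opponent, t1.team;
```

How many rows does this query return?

RIGHT JOIN keeps every row from `games`; unmatched rows get NULL for `players`'s columns.
Matching on t1.player_id = t2.player_id. A NULL in a compared column never satisfies the condition.
- player_id=7: no matching t2 row.
- player_id=7: no matching t2 row.
- player_id=1: 3 matching t2 row(s), so 3 row(s) emitted.
- player_id=1: 3 matching t2 row(s), so 3 row(s) emitted.
- player_id=1: 3 matching t2 row(s), so 3 row(s) emitted.
- player_id=NULL: no matching t2 row.
- plus 4 unmatched t2 row(s), each kept with NULL t1 columns.
Total: 9 matched + 4 padded = 13 rows.

13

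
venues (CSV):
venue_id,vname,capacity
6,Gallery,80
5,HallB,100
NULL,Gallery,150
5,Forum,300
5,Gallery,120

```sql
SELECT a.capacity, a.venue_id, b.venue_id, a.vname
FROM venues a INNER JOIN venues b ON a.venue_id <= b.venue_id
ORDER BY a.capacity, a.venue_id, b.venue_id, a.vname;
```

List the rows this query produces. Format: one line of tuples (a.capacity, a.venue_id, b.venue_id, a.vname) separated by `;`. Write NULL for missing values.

(80, 6, 6, Gallery); (100, 5, 5, HallB); (100, 5, 5, HallB); (100, 5, 5, HallB); (100, 5, 6, HallB); (120, 5, 5, Gallery); (120, 5, 5, Gallery); (120, 5, 5, Gallery); (120, 5, 6, Gallery); (300, 5, 5, Forum); (300, 5, 5, Forum); (300, 5, 5, Forum); (300, 5, 6, Forum)

INNER JOIN keeps only pairs where the ON condition holds.
Matching on a.venue_id <= b.venue_id. A NULL in a compared column never satisfies the condition.
- a row (venue_id=6): matches 1 b row(s) → 1 output row(s).
- a row (venue_id=5): matches 4 b row(s) → 4 output row(s).
- a row (venue_id=NULL): no match → dropped.
- a row (venue_id=5): matches 4 b row(s) → 4 output row(s).
- a row (venue_id=5): matches 4 b row(s) → 4 output row(s).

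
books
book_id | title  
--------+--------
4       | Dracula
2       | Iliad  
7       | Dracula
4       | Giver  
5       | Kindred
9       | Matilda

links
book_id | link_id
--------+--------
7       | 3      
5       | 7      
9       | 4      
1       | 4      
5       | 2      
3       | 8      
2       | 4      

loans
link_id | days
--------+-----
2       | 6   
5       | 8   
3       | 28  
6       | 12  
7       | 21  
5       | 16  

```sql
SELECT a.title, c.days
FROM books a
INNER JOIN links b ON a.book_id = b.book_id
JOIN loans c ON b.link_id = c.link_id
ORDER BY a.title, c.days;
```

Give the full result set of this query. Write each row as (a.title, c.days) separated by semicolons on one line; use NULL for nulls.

Joins associate left-to-right: books INNER JOIN links on book_id gives 5 intermediate row(s).
Then INNER JOIN `loans c` on link_id: keep only rows whose b.link_id appears in c.

(Dracula, 28); (Kindred, 6); (Kindred, 21)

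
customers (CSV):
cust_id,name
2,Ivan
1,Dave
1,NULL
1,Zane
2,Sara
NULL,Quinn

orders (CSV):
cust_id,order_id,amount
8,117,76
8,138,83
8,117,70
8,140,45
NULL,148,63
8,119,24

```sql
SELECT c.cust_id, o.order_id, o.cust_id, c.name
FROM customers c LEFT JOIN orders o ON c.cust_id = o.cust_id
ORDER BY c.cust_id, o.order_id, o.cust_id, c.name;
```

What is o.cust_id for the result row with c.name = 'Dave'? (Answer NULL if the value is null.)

NULL

LEFT JOIN keeps every row from `customers`; unmatched rows get NULL for `orders`'s columns.
Matching on c.cust_id = o.cust_id. A NULL in a compared column never satisfies the condition.
Matched pairs: 0; unmatched c rows kept: 6.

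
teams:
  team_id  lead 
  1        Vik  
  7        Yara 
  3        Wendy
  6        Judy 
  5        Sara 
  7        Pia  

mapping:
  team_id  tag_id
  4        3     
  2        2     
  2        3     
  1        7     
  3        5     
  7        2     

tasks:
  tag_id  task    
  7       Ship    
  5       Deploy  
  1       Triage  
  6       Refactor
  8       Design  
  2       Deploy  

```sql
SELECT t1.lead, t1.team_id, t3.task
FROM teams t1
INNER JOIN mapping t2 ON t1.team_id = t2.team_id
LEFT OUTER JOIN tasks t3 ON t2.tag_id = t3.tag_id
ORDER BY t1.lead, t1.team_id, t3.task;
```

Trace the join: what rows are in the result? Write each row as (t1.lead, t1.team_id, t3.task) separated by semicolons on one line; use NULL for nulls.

Step 1 — t1 INNER JOIN t2 on team_id → 4 row(s).
Then LEFT JOIN `tasks t3` on tag_id: each of those 4 rows is kept; rows whose t2.tag_id has no match in t3 get NULL for t3's columns.

(Pia, 7, Deploy); (Vik, 1, Ship); (Wendy, 3, Deploy); (Yara, 7, Deploy)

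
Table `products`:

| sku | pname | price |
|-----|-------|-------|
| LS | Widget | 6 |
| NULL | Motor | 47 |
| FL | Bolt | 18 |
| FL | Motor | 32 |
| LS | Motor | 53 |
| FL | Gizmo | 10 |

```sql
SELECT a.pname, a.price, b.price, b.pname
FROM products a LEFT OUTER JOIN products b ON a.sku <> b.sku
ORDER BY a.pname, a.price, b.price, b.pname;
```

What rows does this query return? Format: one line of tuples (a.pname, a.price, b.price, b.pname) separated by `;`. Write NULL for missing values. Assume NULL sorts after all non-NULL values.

LEFT JOIN keeps every row from `products a`; unmatched rows get NULL for `products b`'s columns.
Matching on a.sku <> b.sku. A NULL in a compared column never satisfies the condition.
- sku=LS: 3 matching b row(s), so 3 row(s) emitted.
- sku=NULL: no b row matches, row kept with b columns NULL.
- sku=FL: 2 matching b row(s), so 2 row(s) emitted.
- sku=FL: 2 matching b row(s), so 2 row(s) emitted.
- sku=LS: 3 matching b row(s), so 3 row(s) emitted.
- sku=FL: 2 matching b row(s), so 2 row(s) emitted.

(Bolt, 18, 6, Widget); (Bolt, 18, 53, Motor); (Gizmo, 10, 6, Widget); (Gizmo, 10, 53, Motor); (Motor, 32, 6, Widget); (Motor, 32, 53, Motor); (Motor, 47, NULL, NULL); (Motor, 53, 10, Gizmo); (Motor, 53, 18, Bolt); (Motor, 53, 32, Motor); (Widget, 6, 10, Gizmo); (Widget, 6, 18, Bolt); (Widget, 6, 32, Motor)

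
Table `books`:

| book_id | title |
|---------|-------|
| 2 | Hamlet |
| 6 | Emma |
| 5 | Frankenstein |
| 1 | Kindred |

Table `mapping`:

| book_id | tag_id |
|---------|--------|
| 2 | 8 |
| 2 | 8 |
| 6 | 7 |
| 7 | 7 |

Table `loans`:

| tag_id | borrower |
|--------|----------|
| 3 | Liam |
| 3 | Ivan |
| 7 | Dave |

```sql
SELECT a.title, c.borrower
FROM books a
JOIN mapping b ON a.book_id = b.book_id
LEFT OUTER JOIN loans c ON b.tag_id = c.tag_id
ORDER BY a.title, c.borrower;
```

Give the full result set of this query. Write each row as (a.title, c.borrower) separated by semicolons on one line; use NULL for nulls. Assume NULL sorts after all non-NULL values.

(Emma, Dave); (Hamlet, NULL); (Hamlet, NULL)

Joins associate left-to-right: books INNER JOIN mapping on book_id gives 3 intermediate row(s).
Then LEFT JOIN `loans c` on tag_id: each of those 3 rows is kept; rows whose b.tag_id has no match in c get NULL for c's columns.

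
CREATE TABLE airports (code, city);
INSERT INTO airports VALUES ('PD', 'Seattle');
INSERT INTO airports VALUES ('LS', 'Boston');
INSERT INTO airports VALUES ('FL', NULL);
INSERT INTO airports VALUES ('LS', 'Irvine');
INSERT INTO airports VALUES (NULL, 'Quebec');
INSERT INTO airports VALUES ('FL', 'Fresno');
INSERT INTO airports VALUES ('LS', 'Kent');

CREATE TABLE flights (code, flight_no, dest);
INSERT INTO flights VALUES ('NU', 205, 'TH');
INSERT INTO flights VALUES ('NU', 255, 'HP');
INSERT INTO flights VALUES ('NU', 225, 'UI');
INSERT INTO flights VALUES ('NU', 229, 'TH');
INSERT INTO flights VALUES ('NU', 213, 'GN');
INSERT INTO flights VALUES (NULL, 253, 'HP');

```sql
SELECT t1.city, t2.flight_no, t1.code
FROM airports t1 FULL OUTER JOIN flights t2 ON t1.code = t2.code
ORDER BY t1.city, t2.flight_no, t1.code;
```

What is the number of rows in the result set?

FULL OUTER JOIN keeps every row from both sides; unmatched rows get NULL for the other side's columns.
Matching on t1.code = t2.code. A NULL in a compared column never satisfies the condition.
Matched pairs: 0; unmatched t1 rows kept: 7; unmatched t2 rows kept: 6.
Total: 0 matched + 13 padded = 13 rows.

13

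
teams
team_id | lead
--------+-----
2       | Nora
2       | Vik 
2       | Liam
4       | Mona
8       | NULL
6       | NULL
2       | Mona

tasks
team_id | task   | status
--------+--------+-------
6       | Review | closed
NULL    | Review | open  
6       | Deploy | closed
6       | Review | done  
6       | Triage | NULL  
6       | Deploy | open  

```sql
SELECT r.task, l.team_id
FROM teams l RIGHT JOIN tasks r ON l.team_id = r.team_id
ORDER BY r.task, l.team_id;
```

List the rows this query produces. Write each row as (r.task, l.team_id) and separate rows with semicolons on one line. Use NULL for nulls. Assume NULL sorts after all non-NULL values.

RIGHT JOIN keeps every row from `tasks`; unmatched rows get NULL for `teams`'s columns.
Matching on l.team_id = r.team_id. A NULL in a compared column never satisfies the condition.
- l[0] team_id=2 → no match.
- l[1] team_id=2 → no match.
- l[2] team_id=2 → no match.
- l[3] team_id=4 → no match.
- l[4] team_id=8 → no match.
- l[5] team_id=6 → 5 match(es) in r → 5 row(s).
- l[6] team_id=2 → no match.
- 1 row(s) from r found no l partner → padded with NULL.
After projecting and ordering:
r.task | l.team_id
Deploy | 6
Deploy | 6
Review | 6
Review | 6
Review | NULL
Triage | 6

(Deploy, 6); (Deploy, 6); (Review, 6); (Review, 6); (Review, NULL); (Triage, 6)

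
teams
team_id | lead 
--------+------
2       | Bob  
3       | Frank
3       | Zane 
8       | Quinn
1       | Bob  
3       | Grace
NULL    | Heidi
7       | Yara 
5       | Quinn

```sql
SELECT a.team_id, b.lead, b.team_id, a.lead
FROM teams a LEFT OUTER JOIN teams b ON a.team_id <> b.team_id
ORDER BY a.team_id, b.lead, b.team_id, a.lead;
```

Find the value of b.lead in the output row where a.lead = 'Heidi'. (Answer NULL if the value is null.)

NULL

LEFT JOIN keeps every row from `teams a`; unmatched rows get NULL for `teams b`'s columns.
Matching on a.team_id <> b.team_id. A NULL in a compared column never satisfies the condition.
Matched pairs: 50; unmatched a rows kept: 1.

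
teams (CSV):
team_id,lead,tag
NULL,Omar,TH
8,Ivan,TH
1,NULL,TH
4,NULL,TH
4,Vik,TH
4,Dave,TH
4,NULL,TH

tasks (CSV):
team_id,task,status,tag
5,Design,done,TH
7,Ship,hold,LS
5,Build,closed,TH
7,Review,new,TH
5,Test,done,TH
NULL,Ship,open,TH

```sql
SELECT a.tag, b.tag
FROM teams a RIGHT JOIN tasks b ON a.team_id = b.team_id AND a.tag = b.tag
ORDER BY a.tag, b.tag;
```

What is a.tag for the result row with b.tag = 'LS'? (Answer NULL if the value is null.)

RIGHT JOIN keeps every row from `tasks`; unmatched rows get NULL for `teams`'s columns.
Matching on a.team_id = b.team_id AND a.tag = b.tag. A NULL in a compared column never satisfies the condition.
- a[0] team_id=NULL, tag=TH → no match.
- a[1] team_id=8, tag=TH → no match.
- a[2] team_id=1, tag=TH → no match.
- a[3] team_id=4, tag=TH → no match.
- a[4] team_id=4, tag=TH → no match.
- a[5] team_id=4, tag=TH → no match.
- a[6] team_id=4, tag=TH → no match.
- 6 b row(s) had no a match → kept, a columns NULL.

NULL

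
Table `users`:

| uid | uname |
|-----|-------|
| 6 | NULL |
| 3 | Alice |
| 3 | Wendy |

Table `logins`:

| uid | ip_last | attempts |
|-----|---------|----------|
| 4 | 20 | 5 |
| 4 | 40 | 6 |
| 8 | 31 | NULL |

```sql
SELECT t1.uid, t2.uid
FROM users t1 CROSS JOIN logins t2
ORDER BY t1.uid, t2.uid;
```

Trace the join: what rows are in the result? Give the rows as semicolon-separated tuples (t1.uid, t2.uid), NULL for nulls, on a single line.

CROSS JOIN pairs every row of `users` with every row of `logins`: 3 × 3 = 9 rows.
After projecting and ordering:
t1.uid | t2.uid
3 | 4
3 | 4
3 | 4
3 | 4
3 | 8
3 | 8
6 | 4
6 | 4
6 | 8

(3, 4); (3, 4); (3, 4); (3, 4); (3, 8); (3, 8); (6, 4); (6, 4); (6, 8)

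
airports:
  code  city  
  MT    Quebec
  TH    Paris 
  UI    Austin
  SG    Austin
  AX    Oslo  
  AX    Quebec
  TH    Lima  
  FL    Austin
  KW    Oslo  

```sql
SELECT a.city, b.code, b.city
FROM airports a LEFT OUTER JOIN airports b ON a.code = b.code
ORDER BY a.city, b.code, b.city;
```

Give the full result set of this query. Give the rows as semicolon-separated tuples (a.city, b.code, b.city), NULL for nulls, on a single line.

(Austin, FL, Austin); (Austin, SG, Austin); (Austin, UI, Austin); (Lima, TH, Lima); (Lima, TH, Paris); (Oslo, AX, Oslo); (Oslo, AX, Quebec); (Oslo, KW, Oslo); (Paris, TH, Lima); (Paris, TH, Paris); (Quebec, AX, Oslo); (Quebec, AX, Quebec); (Quebec, MT, Quebec)

LEFT JOIN keeps every row from `airports a`; unmatched rows get NULL for `airports b`'s columns.
Matching on a.code = b.code.
- a (code=MT) pairs with 1 row(s) of b.
- a (code=TH) pairs with 2 row(s) of b.
- a (code=UI) pairs with 1 row(s) of b.
- a (code=SG) pairs with 1 row(s) of b.
- a (code=AX) pairs with 2 row(s) of b.
- a (code=AX) pairs with 2 row(s) of b.
- a (code=TH) pairs with 2 row(s) of b.
- a (code=FL) pairs with 1 row(s) of b.
- a (code=KW) pairs with 1 row(s) of b.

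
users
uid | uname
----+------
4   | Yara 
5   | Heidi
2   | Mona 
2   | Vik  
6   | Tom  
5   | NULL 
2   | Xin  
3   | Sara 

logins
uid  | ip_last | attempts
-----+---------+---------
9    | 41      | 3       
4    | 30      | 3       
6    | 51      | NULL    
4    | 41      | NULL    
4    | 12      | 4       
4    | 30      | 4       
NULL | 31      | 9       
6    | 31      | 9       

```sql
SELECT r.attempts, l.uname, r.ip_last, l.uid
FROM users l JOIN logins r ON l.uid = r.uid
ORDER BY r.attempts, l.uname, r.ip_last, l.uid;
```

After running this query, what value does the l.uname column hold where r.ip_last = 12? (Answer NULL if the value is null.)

Yara

INNER JOIN keeps only pairs where the ON condition holds.
Matching on l.uid = r.uid. A NULL in a compared column never satisfies the condition.
- l row (uid=4): matches 4 r row(s) → 4 output row(s).
- l row (uid=5): no match → dropped.
- l row (uid=2): no match → dropped.
- l row (uid=2): no match → dropped.
- l row (uid=6): matches 2 r row(s) → 2 output row(s).
- l row (uid=5): no match → dropped.
- l row (uid=2): no match → dropped.
- l row (uid=3): no match → dropped.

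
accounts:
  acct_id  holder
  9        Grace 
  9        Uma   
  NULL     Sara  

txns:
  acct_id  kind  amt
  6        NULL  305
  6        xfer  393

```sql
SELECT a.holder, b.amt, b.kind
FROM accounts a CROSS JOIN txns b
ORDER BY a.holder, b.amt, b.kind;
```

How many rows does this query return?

CROSS JOIN pairs every row of `accounts` with every row of `txns`: 3 × 2 = 6 rows.

6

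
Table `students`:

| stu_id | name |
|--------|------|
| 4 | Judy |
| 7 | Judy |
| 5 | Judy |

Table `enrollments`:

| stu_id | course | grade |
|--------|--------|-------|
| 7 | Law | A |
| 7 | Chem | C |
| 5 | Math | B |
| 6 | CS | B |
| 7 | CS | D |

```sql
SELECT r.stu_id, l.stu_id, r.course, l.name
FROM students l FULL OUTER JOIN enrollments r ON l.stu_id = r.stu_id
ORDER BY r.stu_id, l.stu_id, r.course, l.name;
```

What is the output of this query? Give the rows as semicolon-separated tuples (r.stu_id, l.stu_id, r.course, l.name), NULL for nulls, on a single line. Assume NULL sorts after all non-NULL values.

(5, 5, Math, Judy); (6, NULL, CS, NULL); (7, 7, CS, Judy); (7, 7, Chem, Judy); (7, 7, Law, Judy); (NULL, 4, NULL, Judy)

FULL OUTER JOIN keeps every row from both sides; unmatched rows get NULL for the other side's columns.
Matching on l.stu_id = r.stu_id.
Matched pairs: 4; unmatched l rows kept: 1; unmatched r rows kept: 1.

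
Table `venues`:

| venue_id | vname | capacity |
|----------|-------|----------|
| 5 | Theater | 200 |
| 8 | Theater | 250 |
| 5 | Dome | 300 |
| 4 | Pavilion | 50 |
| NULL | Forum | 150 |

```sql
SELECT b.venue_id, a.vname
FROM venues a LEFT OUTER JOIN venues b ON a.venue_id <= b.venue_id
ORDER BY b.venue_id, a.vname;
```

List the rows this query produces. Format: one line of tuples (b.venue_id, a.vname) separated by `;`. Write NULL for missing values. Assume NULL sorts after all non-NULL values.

LEFT JOIN keeps every row from `venues a`; unmatched rows get NULL for `venues b`'s columns.
Matching on a.venue_id <= b.venue_id. A NULL in a compared column never satisfies the condition.
Matched pairs: 11; unmatched a rows kept: 1.

(4, Pavilion); (5, Dome); (5, Dome); (5, Pavilion); (5, Pavilion); (5, Theater); (5, Theater); (8, Dome); (8, Pavilion); (8, Theater); (8, Theater); (NULL, Forum)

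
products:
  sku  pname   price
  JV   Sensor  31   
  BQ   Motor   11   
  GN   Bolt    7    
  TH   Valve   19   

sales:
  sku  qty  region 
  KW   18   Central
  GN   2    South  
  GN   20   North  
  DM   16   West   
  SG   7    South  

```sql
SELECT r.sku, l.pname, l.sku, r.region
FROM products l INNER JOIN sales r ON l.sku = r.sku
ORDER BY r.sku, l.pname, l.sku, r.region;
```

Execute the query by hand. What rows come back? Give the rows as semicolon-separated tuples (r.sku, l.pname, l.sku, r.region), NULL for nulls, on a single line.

INNER JOIN keeps only pairs where the ON condition holds.
Matching on l.sku = r.sku.
Matched pairs: 2.

(GN, Bolt, GN, North); (GN, Bolt, GN, South)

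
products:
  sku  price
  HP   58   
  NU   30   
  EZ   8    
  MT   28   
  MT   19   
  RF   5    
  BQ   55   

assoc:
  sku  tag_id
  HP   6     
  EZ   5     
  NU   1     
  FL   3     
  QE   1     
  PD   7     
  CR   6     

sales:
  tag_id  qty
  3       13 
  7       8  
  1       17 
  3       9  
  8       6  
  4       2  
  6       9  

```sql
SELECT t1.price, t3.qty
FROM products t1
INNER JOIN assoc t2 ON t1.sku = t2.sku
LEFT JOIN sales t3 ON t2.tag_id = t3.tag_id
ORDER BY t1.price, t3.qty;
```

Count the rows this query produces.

Joins associate left-to-right: products INNER JOIN assoc on sku gives 3 intermediate row(s).
Then LEFT JOIN `sales t3` on tag_id: each of those 3 rows is kept; rows whose t2.tag_id has no match in t3 get NULL for t3's columns.
Result: 3 row(s).

3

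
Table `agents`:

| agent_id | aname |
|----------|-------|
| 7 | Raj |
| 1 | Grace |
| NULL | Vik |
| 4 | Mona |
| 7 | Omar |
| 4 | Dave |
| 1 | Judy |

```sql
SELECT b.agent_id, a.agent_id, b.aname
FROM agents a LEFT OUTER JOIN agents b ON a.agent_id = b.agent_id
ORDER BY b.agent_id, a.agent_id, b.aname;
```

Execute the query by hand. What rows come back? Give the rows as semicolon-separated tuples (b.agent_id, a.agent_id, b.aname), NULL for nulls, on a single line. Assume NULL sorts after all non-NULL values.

LEFT JOIN keeps every row from `agents a`; unmatched rows get NULL for `agents b`'s columns.
Matching on a.agent_id = b.agent_id. A NULL in a compared column never satisfies the condition.
Matched pairs: 12; unmatched a rows kept: 1.

(1, 1, Grace); (1, 1, Grace); (1, 1, Judy); (1, 1, Judy); (4, 4, Dave); (4, 4, Dave); (4, 4, Mona); (4, 4, Mona); (7, 7, Omar); (7, 7, Omar); (7, 7, Raj); (7, 7, Raj); (NULL, NULL, NULL)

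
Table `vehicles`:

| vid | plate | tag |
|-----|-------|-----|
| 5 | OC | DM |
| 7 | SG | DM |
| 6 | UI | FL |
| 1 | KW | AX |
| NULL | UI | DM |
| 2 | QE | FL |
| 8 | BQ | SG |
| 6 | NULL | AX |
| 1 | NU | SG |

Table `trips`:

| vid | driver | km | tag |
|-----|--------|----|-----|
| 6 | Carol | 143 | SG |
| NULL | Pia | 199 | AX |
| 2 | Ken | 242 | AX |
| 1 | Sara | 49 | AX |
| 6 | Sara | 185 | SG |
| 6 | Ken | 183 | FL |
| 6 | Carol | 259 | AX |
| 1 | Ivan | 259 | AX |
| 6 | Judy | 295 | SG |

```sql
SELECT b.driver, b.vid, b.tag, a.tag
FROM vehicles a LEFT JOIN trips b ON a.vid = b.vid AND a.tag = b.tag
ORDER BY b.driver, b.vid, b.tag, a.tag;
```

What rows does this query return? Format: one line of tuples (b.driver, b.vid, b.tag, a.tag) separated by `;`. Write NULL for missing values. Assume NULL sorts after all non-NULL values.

LEFT JOIN keeps every row from `vehicles`; unmatched rows get NULL for `trips`'s columns.
Matching on a.vid = b.vid AND a.tag = b.tag. A NULL in a compared column never satisfies the condition.
- a row (vid=5, tag=DM): no match → kept, b columns NULL.
- a row (vid=7, tag=DM): no match → kept, b columns NULL.
- a row (vid=6, tag=FL): matches 1 b row(s) → 1 output row(s).
- a row (vid=1, tag=AX): matches 2 b row(s) → 2 output row(s).
- a row (vid=NULL, tag=DM): no match → kept, b columns NULL.
- a row (vid=2, tag=FL): no match → kept, b columns NULL.
- a row (vid=8, tag=SG): no match → kept, b columns NULL.
- a row (vid=6, tag=AX): matches 1 b row(s) → 1 output row(s).
- a row (vid=1, tag=SG): no match → kept, b columns NULL.
After projecting and ordering:
b.driver | b.vid | b.tag | a.tag
Carol | 6 | AX | AX
Ivan | 1 | AX | AX
Ken | 6 | FL | FL
Sara | 1 | AX | AX
NULL | NULL | NULL | DM
NULL | NULL | NULL | DM
NULL | NULL | NULL | DM
NULL | NULL | NULL | FL
NULL | NULL | NULL | SG
NULL | NULL | NULL | SG

(Carol, 6, AX, AX); (Ivan, 1, AX, AX); (Ken, 6, FL, FL); (Sara, 1, AX, AX); (NULL, NULL, NULL, DM); (NULL, NULL, NULL, DM); (NULL, NULL, NULL, DM); (NULL, NULL, NULL, FL); (NULL, NULL, NULL, SG); (NULL, NULL, NULL, SG)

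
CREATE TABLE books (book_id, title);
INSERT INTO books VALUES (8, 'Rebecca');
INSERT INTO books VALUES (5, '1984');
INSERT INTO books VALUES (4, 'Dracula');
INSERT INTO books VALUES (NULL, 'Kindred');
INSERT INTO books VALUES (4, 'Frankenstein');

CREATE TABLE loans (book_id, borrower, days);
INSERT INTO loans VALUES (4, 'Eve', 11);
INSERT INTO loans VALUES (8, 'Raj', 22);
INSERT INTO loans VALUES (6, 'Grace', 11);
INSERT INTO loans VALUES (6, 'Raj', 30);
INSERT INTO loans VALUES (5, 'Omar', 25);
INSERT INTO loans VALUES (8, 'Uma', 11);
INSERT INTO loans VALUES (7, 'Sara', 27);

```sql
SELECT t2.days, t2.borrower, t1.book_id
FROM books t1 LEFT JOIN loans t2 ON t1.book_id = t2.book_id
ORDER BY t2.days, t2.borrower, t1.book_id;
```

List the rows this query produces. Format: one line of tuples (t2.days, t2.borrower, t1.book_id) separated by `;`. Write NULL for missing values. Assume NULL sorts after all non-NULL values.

(11, Eve, 4); (11, Eve, 4); (11, Uma, 8); (22, Raj, 8); (25, Omar, 5); (NULL, NULL, NULL)

LEFT JOIN keeps every row from `books`; unmatched rows get NULL for `loans`'s columns.
Matching on t1.book_id = t2.book_id. A NULL in a compared column never satisfies the condition.
- t1 row (book_id=8): matches 2 t2 row(s) → 2 output row(s).
- t1 row (book_id=5): matches 1 t2 row(s) → 1 output row(s).
- t1 row (book_id=4): matches 1 t2 row(s) → 1 output row(s).
- t1 row (book_id=NULL): no match → kept, t2 columns NULL.
- t1 row (book_id=4): matches 1 t2 row(s) → 1 output row(s).
After projecting and ordering:
t2.days | t2.borrower | t1.book_id
11 | Eve | 4
11 | Eve | 4
11 | Uma | 8
22 | Raj | 8
25 | Omar | 5
NULL | NULL | NULL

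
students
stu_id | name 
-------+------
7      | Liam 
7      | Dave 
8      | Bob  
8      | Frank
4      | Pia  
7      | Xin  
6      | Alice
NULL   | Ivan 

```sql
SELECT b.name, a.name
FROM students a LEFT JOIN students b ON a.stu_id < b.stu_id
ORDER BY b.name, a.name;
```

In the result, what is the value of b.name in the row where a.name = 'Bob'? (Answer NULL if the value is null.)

NULL

LEFT JOIN keeps every row from `students a`; unmatched rows get NULL for `students b`'s columns.
Matching on a.stu_id < b.stu_id. A NULL in a compared column never satisfies the condition.
- a (stu_id=7) pairs with 2 row(s) of b.
- a (stu_id=7) pairs with 2 row(s) of b.
- a (stu_id=8) has no partner → padded with NULL.
- a (stu_id=8) has no partner → padded with NULL.
- a (stu_id=4) pairs with 6 row(s) of b.
- a (stu_id=7) pairs with 2 row(s) of b.
- a (stu_id=6) pairs with 5 row(s) of b.
- a (stu_id=NULL) has no partner → padded with NULL.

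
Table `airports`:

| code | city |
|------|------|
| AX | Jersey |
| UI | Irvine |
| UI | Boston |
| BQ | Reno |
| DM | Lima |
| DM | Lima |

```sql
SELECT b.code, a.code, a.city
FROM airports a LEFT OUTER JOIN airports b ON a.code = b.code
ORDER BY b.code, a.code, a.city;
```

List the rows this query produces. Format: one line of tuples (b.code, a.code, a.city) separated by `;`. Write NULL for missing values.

(AX, AX, Jersey); (BQ, BQ, Reno); (DM, DM, Lima); (DM, DM, Lima); (DM, DM, Lima); (DM, DM, Lima); (UI, UI, Boston); (UI, UI, Boston); (UI, UI, Irvine); (UI, UI, Irvine)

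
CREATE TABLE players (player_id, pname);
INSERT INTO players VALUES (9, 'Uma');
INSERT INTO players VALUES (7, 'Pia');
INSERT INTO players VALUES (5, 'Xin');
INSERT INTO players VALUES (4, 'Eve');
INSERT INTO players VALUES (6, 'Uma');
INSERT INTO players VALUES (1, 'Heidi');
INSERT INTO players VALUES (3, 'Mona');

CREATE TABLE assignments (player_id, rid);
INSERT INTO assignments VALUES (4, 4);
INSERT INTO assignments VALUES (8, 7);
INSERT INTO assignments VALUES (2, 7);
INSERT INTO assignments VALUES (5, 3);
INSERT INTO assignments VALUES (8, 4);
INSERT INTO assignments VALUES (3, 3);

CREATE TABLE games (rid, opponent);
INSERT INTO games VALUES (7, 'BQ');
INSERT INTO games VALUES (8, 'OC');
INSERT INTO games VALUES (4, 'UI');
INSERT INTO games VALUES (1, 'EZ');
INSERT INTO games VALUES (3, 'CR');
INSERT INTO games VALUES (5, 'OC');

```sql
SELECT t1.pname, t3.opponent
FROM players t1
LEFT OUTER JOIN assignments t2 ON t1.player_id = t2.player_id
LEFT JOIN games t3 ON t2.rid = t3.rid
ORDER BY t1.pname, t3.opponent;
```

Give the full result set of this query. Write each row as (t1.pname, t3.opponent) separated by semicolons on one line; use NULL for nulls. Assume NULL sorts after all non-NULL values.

(Eve, UI); (Heidi, NULL); (Mona, CR); (Pia, NULL); (Uma, NULL); (Uma, NULL); (Xin, CR)

Evaluate left to right. First `players t1 LEFT JOIN assignments t2` on player_id: 7 row(s).
Then LEFT JOIN `games t3` on rid: each of those 7 rows is kept; rows whose t2.rid has no match in t3 get NULL for t3's columns.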